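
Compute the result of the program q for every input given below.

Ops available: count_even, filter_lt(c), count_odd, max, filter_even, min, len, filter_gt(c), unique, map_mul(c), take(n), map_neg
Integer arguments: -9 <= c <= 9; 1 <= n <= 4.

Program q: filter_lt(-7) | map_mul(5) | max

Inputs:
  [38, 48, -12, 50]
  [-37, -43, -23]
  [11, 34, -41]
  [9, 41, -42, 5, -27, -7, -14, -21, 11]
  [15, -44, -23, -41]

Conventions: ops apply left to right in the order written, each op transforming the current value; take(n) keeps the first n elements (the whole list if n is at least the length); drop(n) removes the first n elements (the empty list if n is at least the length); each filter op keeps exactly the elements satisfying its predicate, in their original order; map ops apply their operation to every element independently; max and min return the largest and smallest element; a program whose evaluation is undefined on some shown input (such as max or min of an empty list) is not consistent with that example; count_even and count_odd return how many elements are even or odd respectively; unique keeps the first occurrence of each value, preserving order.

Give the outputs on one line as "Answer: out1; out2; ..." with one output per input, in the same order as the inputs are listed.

Execution, op by op:
  [38, 48, -12, 50] -> [-12] -> [-60] -> -60
  [-37, -43, -23] -> [-37, -43, -23] -> [-185, -215, -115] -> -115
  [11, 34, -41] -> [-41] -> [-205] -> -205
  [9, 41, -42, 5, -27, -7, -14, -21, 11] -> [-42, -27, -14, -21] -> [-210, -135, -70, -105] -> -70
  [15, -44, -23, -41] -> [-44, -23, -41] -> [-220, -115, -205] -> -115

-60; -115; -205; -70; -115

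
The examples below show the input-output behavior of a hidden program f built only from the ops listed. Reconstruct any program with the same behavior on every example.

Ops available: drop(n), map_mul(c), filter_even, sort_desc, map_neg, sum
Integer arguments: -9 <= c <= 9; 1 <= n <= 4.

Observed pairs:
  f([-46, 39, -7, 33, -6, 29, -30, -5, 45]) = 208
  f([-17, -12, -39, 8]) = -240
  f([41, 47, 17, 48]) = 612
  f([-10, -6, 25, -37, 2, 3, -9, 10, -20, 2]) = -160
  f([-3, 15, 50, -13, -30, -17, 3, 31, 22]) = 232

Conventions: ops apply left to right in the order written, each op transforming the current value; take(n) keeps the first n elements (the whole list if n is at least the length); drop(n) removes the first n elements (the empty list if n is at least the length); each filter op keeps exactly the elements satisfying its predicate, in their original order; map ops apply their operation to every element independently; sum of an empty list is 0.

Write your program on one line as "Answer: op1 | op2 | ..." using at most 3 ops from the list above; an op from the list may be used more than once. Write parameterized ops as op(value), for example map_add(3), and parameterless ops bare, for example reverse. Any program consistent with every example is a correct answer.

map_mul(4) | sort_desc | sum

Check, running the answer program on each example:
  [-46, 39, -7, 33, -6, 29, -30, -5, 45] -> [-184, 156, -28, 132, -24, 116, -120, -20, 180] -> [180, 156, 132, 116, -20, -24, -28, -120, -184] -> 208
  [-17, -12, -39, 8] -> [-68, -48, -156, 32] -> [32, -48, -68, -156] -> -240
  [41, 47, 17, 48] -> [164, 188, 68, 192] -> [192, 188, 164, 68] -> 612
  [-10, -6, 25, -37, 2, 3, -9, 10, -20, 2] -> [-40, -24, 100, -148, 8, 12, -36, 40, -80, 8] -> [100, 40, 12, 8, 8, -24, -36, -40, -80, -148] -> -160
  [-3, 15, 50, -13, -30, -17, 3, 31, 22] -> [-12, 60, 200, -52, -120, -68, 12, 124, 88] -> [200, 124, 88, 60, 12, -12, -52, -68, -120] -> 232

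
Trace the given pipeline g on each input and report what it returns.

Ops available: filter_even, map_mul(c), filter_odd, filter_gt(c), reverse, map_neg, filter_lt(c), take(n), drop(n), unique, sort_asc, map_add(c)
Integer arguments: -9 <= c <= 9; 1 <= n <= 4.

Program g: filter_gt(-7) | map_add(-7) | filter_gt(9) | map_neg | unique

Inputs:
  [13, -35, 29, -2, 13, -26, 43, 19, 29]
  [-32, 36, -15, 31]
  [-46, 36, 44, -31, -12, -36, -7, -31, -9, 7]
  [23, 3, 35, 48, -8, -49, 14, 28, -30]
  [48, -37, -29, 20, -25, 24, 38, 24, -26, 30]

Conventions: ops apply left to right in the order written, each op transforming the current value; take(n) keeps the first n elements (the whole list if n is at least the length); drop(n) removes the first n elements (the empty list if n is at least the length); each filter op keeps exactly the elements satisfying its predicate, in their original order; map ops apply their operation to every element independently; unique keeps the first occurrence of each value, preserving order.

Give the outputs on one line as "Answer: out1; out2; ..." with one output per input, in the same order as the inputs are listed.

[-22, -36, -12]; [-29, -24]; [-29, -37]; [-16, -28, -41, -21]; [-41, -13, -17, -31, -23]

Execution, op by op:
  [13, -35, 29, -2, 13, -26, 43, 19, 29] -> [13, 29, -2, 13, 43, 19, 29] -> [6, 22, -9, 6, 36, 12, 22] -> [22, 36, 12, 22] -> [-22, -36, -12, -22] -> [-22, -36, -12]
  [-32, 36, -15, 31] -> [36, 31] -> [29, 24] -> [29, 24] -> [-29, -24] -> [-29, -24]
  [-46, 36, 44, -31, -12, -36, -7, -31, -9, 7] -> [36, 44, 7] -> [29, 37, 0] -> [29, 37] -> [-29, -37] -> [-29, -37]
  [23, 3, 35, 48, -8, -49, 14, 28, -30] -> [23, 3, 35, 48, 14, 28] -> [16, -4, 28, 41, 7, 21] -> [16, 28, 41, 21] -> [-16, -28, -41, -21] -> [-16, -28, -41, -21]
  [48, -37, -29, 20, -25, 24, 38, 24, -26, 30] -> [48, 20, 24, 38, 24, 30] -> [41, 13, 17, 31, 17, 23] -> [41, 13, 17, 31, 17, 23] -> [-41, -13, -17, -31, -17, -23] -> [-41, -13, -17, -31, -23]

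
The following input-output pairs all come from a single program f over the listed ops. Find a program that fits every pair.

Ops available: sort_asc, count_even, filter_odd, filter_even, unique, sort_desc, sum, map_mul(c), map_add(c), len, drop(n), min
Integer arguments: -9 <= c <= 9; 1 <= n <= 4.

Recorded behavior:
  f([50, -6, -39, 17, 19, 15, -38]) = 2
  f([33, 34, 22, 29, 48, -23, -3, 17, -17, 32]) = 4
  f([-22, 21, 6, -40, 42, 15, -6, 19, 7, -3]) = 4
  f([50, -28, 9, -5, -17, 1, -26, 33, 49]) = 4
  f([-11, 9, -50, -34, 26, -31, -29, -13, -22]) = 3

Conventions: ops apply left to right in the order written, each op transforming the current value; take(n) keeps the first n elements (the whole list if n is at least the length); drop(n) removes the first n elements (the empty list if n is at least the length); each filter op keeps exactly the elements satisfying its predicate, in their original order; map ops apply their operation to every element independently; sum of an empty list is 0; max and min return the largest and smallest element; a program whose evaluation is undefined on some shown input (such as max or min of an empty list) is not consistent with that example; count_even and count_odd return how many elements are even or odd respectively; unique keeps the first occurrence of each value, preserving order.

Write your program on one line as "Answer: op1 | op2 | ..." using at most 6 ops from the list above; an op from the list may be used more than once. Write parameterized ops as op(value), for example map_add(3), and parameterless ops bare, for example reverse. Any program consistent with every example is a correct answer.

drop(2) | drop(2) | filter_odd | map_mul(6) | len

Check, running the answer program on each example:
  [50, -6, -39, 17, 19, 15, -38] -> [-39, 17, 19, 15, -38] -> [19, 15, -38] -> [19, 15] -> [114, 90] -> 2
  [33, 34, 22, 29, 48, -23, -3, 17, -17, 32] -> [22, 29, 48, -23, -3, 17, -17, 32] -> [48, -23, -3, 17, -17, 32] -> [-23, -3, 17, -17] -> [-138, -18, 102, -102] -> 4
  [-22, 21, 6, -40, 42, 15, -6, 19, 7, -3] -> [6, -40, 42, 15, -6, 19, 7, -3] -> [42, 15, -6, 19, 7, -3] -> [15, 19, 7, -3] -> [90, 114, 42, -18] -> 4
  [50, -28, 9, -5, -17, 1, -26, 33, 49] -> [9, -5, -17, 1, -26, 33, 49] -> [-17, 1, -26, 33, 49] -> [-17, 1, 33, 49] -> [-102, 6, 198, 294] -> 4
  [-11, 9, -50, -34, 26, -31, -29, -13, -22] -> [-50, -34, 26, -31, -29, -13, -22] -> [26, -31, -29, -13, -22] -> [-31, -29, -13] -> [-186, -174, -78] -> 3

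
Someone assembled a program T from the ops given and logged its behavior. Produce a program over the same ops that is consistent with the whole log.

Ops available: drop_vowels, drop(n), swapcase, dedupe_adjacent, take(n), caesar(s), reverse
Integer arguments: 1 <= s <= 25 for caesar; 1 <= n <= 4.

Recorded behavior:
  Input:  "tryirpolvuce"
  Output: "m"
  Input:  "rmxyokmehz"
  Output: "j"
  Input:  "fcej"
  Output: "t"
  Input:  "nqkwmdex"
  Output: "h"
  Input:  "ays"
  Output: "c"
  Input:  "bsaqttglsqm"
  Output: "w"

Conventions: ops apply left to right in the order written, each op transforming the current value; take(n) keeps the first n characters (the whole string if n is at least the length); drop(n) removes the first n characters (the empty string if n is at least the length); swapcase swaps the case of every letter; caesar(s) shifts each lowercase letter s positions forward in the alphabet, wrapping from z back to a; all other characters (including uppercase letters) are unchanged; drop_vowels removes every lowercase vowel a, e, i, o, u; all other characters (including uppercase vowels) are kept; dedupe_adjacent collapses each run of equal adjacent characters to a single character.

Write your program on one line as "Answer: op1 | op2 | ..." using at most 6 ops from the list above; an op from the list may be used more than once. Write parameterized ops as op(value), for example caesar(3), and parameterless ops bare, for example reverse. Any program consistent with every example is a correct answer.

drop_vowels | reverse | take(4) | take(1) | caesar(25) | caesar(11)

Check, running the answer program on each example:
  "tryirpolvuce" -> "tryrplvc" -> "cvlpryrt" -> "cvlp" -> "c" -> "b" -> "m"
  "rmxyokmehz" -> "rmxykmhz" -> "zhmkyxmr" -> "zhmk" -> "z" -> "y" -> "j"
  "fcej" -> "fcj" -> "jcf" -> "jcf" -> "j" -> "i" -> "t"
  "nqkwmdex" -> "nqkwmdx" -> "xdmwkqn" -> "xdmw" -> "x" -> "w" -> "h"
  "ays" -> "ys" -> "sy" -> "sy" -> "s" -> "r" -> "c"
  "bsaqttglsqm" -> "bsqttglsqm" -> "mqslgttqsb" -> "mqsl" -> "m" -> "l" -> "w"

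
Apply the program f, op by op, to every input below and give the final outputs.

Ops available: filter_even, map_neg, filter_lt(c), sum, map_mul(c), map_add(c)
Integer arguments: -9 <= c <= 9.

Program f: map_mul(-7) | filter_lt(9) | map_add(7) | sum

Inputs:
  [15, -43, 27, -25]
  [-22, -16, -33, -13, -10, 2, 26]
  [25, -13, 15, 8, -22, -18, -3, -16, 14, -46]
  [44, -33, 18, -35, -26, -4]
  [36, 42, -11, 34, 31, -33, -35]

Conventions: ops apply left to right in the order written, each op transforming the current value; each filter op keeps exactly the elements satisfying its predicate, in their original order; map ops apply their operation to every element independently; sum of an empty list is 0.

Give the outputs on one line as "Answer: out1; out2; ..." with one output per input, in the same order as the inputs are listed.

-280; -182; -406; -420; -973

Execution, op by op:
  [15, -43, 27, -25] -> [-105, 301, -189, 175] -> [-105, -189] -> [-98, -182] -> -280
  [-22, -16, -33, -13, -10, 2, 26] -> [154, 112, 231, 91, 70, -14, -182] -> [-14, -182] -> [-7, -175] -> -182
  [25, -13, 15, 8, -22, -18, -3, -16, 14, -46] -> [-175, 91, -105, -56, 154, 126, 21, 112, -98, 322] -> [-175, -105, -56, -98] -> [-168, -98, -49, -91] -> -406
  [44, -33, 18, -35, -26, -4] -> [-308, 231, -126, 245, 182, 28] -> [-308, -126] -> [-301, -119] -> -420
  [36, 42, -11, 34, 31, -33, -35] -> [-252, -294, 77, -238, -217, 231, 245] -> [-252, -294, -238, -217] -> [-245, -287, -231, -210] -> -973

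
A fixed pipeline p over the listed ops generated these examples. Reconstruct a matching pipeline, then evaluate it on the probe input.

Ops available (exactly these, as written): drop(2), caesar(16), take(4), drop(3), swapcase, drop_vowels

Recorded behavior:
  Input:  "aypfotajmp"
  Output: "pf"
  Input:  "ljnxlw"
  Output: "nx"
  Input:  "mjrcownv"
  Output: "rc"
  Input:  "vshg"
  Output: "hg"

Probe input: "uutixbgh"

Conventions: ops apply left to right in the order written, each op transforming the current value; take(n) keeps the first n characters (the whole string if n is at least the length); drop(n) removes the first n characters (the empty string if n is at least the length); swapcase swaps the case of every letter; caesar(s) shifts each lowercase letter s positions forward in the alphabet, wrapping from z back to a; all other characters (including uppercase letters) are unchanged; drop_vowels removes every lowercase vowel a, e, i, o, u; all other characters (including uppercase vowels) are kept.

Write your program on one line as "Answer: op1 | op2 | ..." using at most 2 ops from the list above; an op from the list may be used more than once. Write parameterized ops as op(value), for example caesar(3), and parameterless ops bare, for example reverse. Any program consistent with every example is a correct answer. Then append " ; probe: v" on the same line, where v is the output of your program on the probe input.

take(4) | drop(2) ; probe: "ti"

Check, running the answer program on each example:
  "aypfotajmp" -> "aypf" -> "pf"
  "ljnxlw" -> "ljnx" -> "nx"
  "mjrcownv" -> "mjrc" -> "rc"
  "vshg" -> "vshg" -> "hg"
  probe: "uutixbgh" -> "uuti" -> "ti"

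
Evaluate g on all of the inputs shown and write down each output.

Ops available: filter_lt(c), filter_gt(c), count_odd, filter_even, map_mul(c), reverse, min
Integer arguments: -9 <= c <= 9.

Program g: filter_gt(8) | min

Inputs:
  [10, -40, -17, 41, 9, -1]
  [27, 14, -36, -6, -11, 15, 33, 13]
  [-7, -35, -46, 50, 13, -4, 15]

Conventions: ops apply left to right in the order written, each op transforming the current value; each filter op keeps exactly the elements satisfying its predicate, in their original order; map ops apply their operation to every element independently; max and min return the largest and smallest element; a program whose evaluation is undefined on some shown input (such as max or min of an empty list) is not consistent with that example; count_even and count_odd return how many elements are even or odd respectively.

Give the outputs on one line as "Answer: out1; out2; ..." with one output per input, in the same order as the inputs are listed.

9; 13; 13

Execution, op by op:
  [10, -40, -17, 41, 9, -1] -> [10, 41, 9] -> 9
  [27, 14, -36, -6, -11, 15, 33, 13] -> [27, 14, 15, 33, 13] -> 13
  [-7, -35, -46, 50, 13, -4, 15] -> [50, 13, 15] -> 13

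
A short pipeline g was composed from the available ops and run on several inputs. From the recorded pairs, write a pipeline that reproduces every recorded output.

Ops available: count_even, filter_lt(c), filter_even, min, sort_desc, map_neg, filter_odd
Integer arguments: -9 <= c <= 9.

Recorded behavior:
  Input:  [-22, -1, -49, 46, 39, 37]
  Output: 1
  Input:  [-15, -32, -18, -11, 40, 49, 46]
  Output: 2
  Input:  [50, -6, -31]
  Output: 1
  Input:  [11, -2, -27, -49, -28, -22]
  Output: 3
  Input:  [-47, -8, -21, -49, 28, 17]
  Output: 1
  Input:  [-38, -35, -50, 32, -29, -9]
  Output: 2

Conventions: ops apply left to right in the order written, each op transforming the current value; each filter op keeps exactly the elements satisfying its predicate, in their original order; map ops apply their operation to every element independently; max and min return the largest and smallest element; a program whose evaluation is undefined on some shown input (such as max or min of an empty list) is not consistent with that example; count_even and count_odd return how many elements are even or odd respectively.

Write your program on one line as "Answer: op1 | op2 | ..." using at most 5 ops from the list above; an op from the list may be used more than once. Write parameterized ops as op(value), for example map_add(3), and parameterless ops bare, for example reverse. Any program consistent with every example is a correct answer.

filter_lt(-1) | filter_even | map_neg | count_even

Check, running the answer program on each example:
  [-22, -1, -49, 46, 39, 37] -> [-22, -49] -> [-22] -> [22] -> 1
  [-15, -32, -18, -11, 40, 49, 46] -> [-15, -32, -18, -11] -> [-32, -18] -> [32, 18] -> 2
  [50, -6, -31] -> [-6, -31] -> [-6] -> [6] -> 1
  [11, -2, -27, -49, -28, -22] -> [-2, -27, -49, -28, -22] -> [-2, -28, -22] -> [2, 28, 22] -> 3
  [-47, -8, -21, -49, 28, 17] -> [-47, -8, -21, -49] -> [-8] -> [8] -> 1
  [-38, -35, -50, 32, -29, -9] -> [-38, -35, -50, -29, -9] -> [-38, -50] -> [38, 50] -> 2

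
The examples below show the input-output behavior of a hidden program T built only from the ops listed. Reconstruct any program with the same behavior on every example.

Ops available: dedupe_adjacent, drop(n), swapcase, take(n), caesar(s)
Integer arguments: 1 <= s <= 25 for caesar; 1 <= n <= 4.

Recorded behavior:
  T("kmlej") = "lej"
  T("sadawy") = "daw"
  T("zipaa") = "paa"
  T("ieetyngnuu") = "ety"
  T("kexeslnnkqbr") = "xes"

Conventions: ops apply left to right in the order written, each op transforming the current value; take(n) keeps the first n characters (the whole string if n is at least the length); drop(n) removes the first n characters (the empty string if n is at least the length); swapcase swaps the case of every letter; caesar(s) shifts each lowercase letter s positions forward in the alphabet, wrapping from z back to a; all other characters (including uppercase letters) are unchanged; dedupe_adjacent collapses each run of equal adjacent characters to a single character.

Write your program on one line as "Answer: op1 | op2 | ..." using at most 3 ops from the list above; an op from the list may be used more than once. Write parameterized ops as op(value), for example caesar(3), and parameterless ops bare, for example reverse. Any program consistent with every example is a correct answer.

drop(2) | take(3)

Check, running the answer program on each example:
  "kmlej" -> "lej" -> "lej"
  "sadawy" -> "dawy" -> "daw"
  "zipaa" -> "paa" -> "paa"
  "ieetyngnuu" -> "etyngnuu" -> "ety"
  "kexeslnnkqbr" -> "xeslnnkqbr" -> "xes"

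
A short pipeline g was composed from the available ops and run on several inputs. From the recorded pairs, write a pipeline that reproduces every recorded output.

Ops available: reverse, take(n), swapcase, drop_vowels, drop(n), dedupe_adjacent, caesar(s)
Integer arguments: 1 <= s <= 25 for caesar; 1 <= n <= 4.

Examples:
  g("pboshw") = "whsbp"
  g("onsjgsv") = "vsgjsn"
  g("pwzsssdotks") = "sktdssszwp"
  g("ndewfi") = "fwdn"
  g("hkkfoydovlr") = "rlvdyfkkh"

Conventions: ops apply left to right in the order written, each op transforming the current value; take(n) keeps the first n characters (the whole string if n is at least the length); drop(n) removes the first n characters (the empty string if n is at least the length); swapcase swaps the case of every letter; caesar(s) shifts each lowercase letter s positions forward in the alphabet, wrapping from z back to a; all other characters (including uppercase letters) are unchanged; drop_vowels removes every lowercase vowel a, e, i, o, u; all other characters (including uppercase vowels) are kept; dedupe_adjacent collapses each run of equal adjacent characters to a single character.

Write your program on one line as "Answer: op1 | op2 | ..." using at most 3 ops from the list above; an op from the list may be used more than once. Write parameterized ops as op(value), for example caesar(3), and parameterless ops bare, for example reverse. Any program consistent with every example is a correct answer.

reverse | drop_vowels

Check, running the answer program on each example:
  "pboshw" -> "whsobp" -> "whsbp"
  "onsjgsv" -> "vsgjsno" -> "vsgjsn"
  "pwzsssdotks" -> "sktodssszwp" -> "sktdssszwp"
  "ndewfi" -> "ifwedn" -> "fwdn"
  "hkkfoydovlr" -> "rlvodyofkkh" -> "rlvdyfkkh"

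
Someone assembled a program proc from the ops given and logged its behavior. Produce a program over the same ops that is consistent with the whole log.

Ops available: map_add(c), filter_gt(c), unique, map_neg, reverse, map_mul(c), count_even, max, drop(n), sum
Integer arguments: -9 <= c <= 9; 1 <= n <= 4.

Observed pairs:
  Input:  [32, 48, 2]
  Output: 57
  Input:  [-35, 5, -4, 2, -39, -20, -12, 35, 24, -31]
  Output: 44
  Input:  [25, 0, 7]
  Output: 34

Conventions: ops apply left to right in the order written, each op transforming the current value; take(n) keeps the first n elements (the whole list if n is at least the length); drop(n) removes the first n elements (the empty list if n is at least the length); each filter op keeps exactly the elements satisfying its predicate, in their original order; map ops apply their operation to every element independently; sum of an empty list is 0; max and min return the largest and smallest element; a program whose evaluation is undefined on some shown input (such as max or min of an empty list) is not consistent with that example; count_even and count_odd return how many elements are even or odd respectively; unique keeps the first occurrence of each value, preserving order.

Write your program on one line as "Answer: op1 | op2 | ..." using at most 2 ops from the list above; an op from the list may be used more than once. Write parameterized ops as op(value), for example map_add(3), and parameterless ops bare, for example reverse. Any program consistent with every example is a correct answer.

map_add(9) | max

Check, running the answer program on each example:
  [32, 48, 2] -> [41, 57, 11] -> 57
  [-35, 5, -4, 2, -39, -20, -12, 35, 24, -31] -> [-26, 14, 5, 11, -30, -11, -3, 44, 33, -22] -> 44
  [25, 0, 7] -> [34, 9, 16] -> 34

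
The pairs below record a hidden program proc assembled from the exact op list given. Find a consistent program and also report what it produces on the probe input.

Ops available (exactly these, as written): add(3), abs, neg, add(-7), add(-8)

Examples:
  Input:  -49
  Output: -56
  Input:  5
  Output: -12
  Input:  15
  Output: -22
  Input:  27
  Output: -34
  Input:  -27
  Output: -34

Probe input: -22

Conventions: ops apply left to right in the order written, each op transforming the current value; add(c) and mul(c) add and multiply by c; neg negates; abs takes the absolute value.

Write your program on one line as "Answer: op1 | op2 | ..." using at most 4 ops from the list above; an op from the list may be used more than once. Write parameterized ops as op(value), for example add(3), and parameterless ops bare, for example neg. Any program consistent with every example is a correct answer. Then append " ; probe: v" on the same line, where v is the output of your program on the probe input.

abs | neg | add(-7) ; probe: -29

Check, running the answer program on each example:
  -49 -> 49 -> -49 -> -56
  5 -> 5 -> -5 -> -12
  15 -> 15 -> -15 -> -22
  27 -> 27 -> -27 -> -34
  -27 -> 27 -> -27 -> -34
  probe: -22 -> 22 -> -22 -> -29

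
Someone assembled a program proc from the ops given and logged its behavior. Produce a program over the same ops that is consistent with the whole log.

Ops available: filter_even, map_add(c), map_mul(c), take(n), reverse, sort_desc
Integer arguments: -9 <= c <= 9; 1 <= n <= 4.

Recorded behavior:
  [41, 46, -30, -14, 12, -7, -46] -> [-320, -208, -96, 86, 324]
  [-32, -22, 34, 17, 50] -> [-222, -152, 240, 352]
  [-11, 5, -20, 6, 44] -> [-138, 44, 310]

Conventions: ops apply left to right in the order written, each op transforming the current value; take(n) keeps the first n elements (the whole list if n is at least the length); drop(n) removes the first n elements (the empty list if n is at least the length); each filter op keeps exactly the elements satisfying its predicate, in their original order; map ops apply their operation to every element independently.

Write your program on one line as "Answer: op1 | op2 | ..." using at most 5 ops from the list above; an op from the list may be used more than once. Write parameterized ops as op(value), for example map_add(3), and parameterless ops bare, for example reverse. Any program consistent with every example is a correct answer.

map_mul(7) | filter_even | map_add(2) | sort_desc | reverse

Check, running the answer program on each example:
  [41, 46, -30, -14, 12, -7, -46] -> [287, 322, -210, -98, 84, -49, -322] -> [322, -210, -98, 84, -322] -> [324, -208, -96, 86, -320] -> [324, 86, -96, -208, -320] -> [-320, -208, -96, 86, 324]
  [-32, -22, 34, 17, 50] -> [-224, -154, 238, 119, 350] -> [-224, -154, 238, 350] -> [-222, -152, 240, 352] -> [352, 240, -152, -222] -> [-222, -152, 240, 352]
  [-11, 5, -20, 6, 44] -> [-77, 35, -140, 42, 308] -> [-140, 42, 308] -> [-138, 44, 310] -> [310, 44, -138] -> [-138, 44, 310]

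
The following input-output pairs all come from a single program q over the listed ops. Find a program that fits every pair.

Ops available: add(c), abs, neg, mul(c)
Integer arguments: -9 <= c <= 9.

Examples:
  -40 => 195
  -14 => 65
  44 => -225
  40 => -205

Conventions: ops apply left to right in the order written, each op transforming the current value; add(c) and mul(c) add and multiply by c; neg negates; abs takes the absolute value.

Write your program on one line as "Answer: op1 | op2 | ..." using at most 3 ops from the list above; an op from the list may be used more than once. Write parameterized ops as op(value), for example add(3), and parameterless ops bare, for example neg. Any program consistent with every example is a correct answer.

mul(-5) | add(-5)

Check, running the answer program on each example:
  -40 -> 200 -> 195
  -14 -> 70 -> 65
  44 -> -220 -> -225
  40 -> -200 -> -205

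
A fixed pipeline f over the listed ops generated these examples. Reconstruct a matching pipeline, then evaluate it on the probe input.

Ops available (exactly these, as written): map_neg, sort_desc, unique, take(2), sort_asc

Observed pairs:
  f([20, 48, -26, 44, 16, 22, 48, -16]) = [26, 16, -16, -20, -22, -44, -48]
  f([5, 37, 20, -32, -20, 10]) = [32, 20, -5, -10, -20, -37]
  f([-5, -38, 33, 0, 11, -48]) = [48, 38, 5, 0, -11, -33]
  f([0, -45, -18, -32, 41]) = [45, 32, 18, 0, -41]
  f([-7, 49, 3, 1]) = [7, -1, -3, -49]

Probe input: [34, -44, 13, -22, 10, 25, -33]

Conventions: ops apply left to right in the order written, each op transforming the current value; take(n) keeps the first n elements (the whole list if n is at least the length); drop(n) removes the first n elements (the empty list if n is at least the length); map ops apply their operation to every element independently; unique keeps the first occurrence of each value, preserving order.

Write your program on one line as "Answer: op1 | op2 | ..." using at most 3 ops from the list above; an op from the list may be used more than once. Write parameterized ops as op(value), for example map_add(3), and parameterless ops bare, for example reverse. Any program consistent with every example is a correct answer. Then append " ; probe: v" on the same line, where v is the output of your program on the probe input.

sort_asc | unique | map_neg ; probe: [44, 33, 22, -10, -13, -25, -34]

Check, running the answer program on each example:
  [20, 48, -26, 44, 16, 22, 48, -16] -> [-26, -16, 16, 20, 22, 44, 48, 48] -> [-26, -16, 16, 20, 22, 44, 48] -> [26, 16, -16, -20, -22, -44, -48]
  [5, 37, 20, -32, -20, 10] -> [-32, -20, 5, 10, 20, 37] -> [-32, -20, 5, 10, 20, 37] -> [32, 20, -5, -10, -20, -37]
  [-5, -38, 33, 0, 11, -48] -> [-48, -38, -5, 0, 11, 33] -> [-48, -38, -5, 0, 11, 33] -> [48, 38, 5, 0, -11, -33]
  [0, -45, -18, -32, 41] -> [-45, -32, -18, 0, 41] -> [-45, -32, -18, 0, 41] -> [45, 32, 18, 0, -41]
  [-7, 49, 3, 1] -> [-7, 1, 3, 49] -> [-7, 1, 3, 49] -> [7, -1, -3, -49]
  probe: [34, -44, 13, -22, 10, 25, -33] -> [-44, -33, -22, 10, 13, 25, 34] -> [-44, -33, -22, 10, 13, 25, 34] -> [44, 33, 22, -10, -13, -25, -34]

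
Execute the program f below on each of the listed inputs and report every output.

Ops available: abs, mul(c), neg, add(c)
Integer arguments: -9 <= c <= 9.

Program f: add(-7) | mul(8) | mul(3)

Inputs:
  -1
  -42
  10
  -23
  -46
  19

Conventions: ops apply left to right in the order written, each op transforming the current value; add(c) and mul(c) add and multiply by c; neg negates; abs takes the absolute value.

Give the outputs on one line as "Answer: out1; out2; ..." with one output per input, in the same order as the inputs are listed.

Execution, op by op:
  -1 -> -8 -> -64 -> -192
  -42 -> -49 -> -392 -> -1176
  10 -> 3 -> 24 -> 72
  -23 -> -30 -> -240 -> -720
  -46 -> -53 -> -424 -> -1272
  19 -> 12 -> 96 -> 288

-192; -1176; 72; -720; -1272; 288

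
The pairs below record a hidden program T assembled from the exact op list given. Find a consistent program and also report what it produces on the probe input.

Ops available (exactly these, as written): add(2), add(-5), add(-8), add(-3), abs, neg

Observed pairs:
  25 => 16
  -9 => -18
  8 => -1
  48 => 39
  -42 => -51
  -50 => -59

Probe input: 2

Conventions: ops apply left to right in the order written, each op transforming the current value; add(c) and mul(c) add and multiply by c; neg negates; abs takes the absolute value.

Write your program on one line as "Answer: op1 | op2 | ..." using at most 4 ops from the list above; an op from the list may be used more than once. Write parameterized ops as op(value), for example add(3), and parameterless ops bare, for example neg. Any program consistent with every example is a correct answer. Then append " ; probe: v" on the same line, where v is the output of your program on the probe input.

add(2) | add(-8) | add(-3) ; probe: -7

Check, running the answer program on each example:
  25 -> 27 -> 19 -> 16
  -9 -> -7 -> -15 -> -18
  8 -> 10 -> 2 -> -1
  48 -> 50 -> 42 -> 39
  -42 -> -40 -> -48 -> -51
  -50 -> -48 -> -56 -> -59
  probe: 2 -> 4 -> -4 -> -7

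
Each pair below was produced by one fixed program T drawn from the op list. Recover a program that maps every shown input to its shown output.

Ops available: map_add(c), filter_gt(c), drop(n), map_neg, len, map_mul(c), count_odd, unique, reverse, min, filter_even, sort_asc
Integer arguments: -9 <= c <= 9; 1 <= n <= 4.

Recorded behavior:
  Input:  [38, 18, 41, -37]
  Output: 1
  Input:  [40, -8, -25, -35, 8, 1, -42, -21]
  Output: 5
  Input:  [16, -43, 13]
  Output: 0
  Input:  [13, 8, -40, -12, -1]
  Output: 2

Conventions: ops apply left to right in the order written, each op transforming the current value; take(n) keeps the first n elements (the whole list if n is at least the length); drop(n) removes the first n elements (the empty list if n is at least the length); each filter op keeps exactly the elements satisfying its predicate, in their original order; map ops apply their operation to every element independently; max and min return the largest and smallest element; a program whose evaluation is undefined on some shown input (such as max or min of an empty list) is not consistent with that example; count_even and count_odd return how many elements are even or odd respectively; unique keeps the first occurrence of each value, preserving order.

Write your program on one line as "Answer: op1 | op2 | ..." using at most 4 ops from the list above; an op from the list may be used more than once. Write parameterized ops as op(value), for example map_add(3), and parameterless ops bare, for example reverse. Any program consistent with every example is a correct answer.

map_neg | drop(3) | len

Check, running the answer program on each example:
  [38, 18, 41, -37] -> [-38, -18, -41, 37] -> [37] -> 1
  [40, -8, -25, -35, 8, 1, -42, -21] -> [-40, 8, 25, 35, -8, -1, 42, 21] -> [35, -8, -1, 42, 21] -> 5
  [16, -43, 13] -> [-16, 43, -13] -> [] -> 0
  [13, 8, -40, -12, -1] -> [-13, -8, 40, 12, 1] -> [12, 1] -> 2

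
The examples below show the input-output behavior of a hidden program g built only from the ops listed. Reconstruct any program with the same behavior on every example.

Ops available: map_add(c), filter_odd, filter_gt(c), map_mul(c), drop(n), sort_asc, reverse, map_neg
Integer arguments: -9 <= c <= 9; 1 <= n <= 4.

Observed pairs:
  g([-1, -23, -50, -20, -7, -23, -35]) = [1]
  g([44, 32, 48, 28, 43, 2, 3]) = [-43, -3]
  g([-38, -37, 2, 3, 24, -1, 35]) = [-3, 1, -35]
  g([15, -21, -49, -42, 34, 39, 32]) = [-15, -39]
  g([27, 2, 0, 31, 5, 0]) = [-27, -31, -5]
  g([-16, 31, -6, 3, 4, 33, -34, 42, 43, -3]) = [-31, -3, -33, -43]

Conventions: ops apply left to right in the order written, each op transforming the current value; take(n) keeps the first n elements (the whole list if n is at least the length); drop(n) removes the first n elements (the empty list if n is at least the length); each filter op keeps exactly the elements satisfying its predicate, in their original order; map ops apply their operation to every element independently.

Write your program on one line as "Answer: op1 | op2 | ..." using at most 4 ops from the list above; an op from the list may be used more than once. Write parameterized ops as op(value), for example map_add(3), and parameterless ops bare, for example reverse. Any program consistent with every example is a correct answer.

filter_gt(-2) | map_neg | filter_odd

Check, running the answer program on each example:
  [-1, -23, -50, -20, -7, -23, -35] -> [-1] -> [1] -> [1]
  [44, 32, 48, 28, 43, 2, 3] -> [44, 32, 48, 28, 43, 2, 3] -> [-44, -32, -48, -28, -43, -2, -3] -> [-43, -3]
  [-38, -37, 2, 3, 24, -1, 35] -> [2, 3, 24, -1, 35] -> [-2, -3, -24, 1, -35] -> [-3, 1, -35]
  [15, -21, -49, -42, 34, 39, 32] -> [15, 34, 39, 32] -> [-15, -34, -39, -32] -> [-15, -39]
  [27, 2, 0, 31, 5, 0] -> [27, 2, 0, 31, 5, 0] -> [-27, -2, 0, -31, -5, 0] -> [-27, -31, -5]
  [-16, 31, -6, 3, 4, 33, -34, 42, 43, -3] -> [31, 3, 4, 33, 42, 43] -> [-31, -3, -4, -33, -42, -43] -> [-31, -3, -33, -43]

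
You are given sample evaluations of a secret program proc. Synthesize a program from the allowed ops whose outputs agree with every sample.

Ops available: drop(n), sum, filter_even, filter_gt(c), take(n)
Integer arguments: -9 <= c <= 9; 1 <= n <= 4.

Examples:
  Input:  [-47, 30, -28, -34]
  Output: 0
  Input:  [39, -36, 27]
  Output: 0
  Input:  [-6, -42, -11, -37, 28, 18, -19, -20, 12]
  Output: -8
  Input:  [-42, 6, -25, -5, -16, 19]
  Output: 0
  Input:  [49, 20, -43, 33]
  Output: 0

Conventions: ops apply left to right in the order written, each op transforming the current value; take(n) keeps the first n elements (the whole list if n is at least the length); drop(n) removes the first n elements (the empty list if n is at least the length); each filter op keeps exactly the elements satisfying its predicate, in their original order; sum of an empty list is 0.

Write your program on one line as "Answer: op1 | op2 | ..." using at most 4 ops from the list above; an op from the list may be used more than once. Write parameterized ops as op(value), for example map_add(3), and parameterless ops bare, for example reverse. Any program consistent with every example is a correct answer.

drop(4) | filter_even | drop(2) | sum

Check, running the answer program on each example:
  [-47, 30, -28, -34] -> [] -> [] -> [] -> 0
  [39, -36, 27] -> [] -> [] -> [] -> 0
  [-6, -42, -11, -37, 28, 18, -19, -20, 12] -> [28, 18, -19, -20, 12] -> [28, 18, -20, 12] -> [-20, 12] -> -8
  [-42, 6, -25, -5, -16, 19] -> [-16, 19] -> [-16] -> [] -> 0
  [49, 20, -43, 33] -> [] -> [] -> [] -> 0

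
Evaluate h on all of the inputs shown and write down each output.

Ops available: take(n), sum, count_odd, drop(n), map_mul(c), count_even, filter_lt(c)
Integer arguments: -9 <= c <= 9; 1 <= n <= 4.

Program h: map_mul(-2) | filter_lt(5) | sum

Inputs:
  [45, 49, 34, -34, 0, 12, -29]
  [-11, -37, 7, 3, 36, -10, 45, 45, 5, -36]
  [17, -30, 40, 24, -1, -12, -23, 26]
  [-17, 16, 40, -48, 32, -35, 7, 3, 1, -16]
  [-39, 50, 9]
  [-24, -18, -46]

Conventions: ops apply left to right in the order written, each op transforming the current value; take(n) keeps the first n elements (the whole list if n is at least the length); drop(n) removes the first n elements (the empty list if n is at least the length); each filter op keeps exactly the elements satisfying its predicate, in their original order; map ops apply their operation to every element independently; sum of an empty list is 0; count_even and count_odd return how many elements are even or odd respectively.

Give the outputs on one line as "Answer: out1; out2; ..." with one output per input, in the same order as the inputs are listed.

-280; -282; -212; -198; -118; 0

Execution, op by op:
  [45, 49, 34, -34, 0, 12, -29] -> [-90, -98, -68, 68, 0, -24, 58] -> [-90, -98, -68, 0, -24] -> -280
  [-11, -37, 7, 3, 36, -10, 45, 45, 5, -36] -> [22, 74, -14, -6, -72, 20, -90, -90, -10, 72] -> [-14, -6, -72, -90, -90, -10] -> -282
  [17, -30, 40, 24, -1, -12, -23, 26] -> [-34, 60, -80, -48, 2, 24, 46, -52] -> [-34, -80, -48, 2, -52] -> -212
  [-17, 16, 40, -48, 32, -35, 7, 3, 1, -16] -> [34, -32, -80, 96, -64, 70, -14, -6, -2, 32] -> [-32, -80, -64, -14, -6, -2] -> -198
  [-39, 50, 9] -> [78, -100, -18] -> [-100, -18] -> -118
  [-24, -18, -46] -> [48, 36, 92] -> [] -> 0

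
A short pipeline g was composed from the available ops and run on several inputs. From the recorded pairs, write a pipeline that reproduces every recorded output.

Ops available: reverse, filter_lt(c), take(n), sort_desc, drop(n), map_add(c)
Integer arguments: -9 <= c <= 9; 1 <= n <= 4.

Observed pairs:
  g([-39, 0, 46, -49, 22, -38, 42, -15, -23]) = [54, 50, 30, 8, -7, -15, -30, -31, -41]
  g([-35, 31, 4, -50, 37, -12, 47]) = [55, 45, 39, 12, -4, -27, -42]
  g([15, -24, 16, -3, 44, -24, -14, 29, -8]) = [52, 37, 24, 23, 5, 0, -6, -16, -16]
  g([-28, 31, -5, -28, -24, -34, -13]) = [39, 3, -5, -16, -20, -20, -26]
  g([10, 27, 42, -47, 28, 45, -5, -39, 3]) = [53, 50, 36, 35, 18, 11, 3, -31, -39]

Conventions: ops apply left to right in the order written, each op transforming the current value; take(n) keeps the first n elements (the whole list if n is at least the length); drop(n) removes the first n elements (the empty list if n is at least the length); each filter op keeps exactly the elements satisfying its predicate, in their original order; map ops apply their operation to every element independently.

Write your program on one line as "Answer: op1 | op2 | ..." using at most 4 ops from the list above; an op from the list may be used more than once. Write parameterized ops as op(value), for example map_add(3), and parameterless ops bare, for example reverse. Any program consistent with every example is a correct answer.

reverse | sort_desc | map_add(8)

Check, running the answer program on each example:
  [-39, 0, 46, -49, 22, -38, 42, -15, -23] -> [-23, -15, 42, -38, 22, -49, 46, 0, -39] -> [46, 42, 22, 0, -15, -23, -38, -39, -49] -> [54, 50, 30, 8, -7, -15, -30, -31, -41]
  [-35, 31, 4, -50, 37, -12, 47] -> [47, -12, 37, -50, 4, 31, -35] -> [47, 37, 31, 4, -12, -35, -50] -> [55, 45, 39, 12, -4, -27, -42]
  [15, -24, 16, -3, 44, -24, -14, 29, -8] -> [-8, 29, -14, -24, 44, -3, 16, -24, 15] -> [44, 29, 16, 15, -3, -8, -14, -24, -24] -> [52, 37, 24, 23, 5, 0, -6, -16, -16]
  [-28, 31, -5, -28, -24, -34, -13] -> [-13, -34, -24, -28, -5, 31, -28] -> [31, -5, -13, -24, -28, -28, -34] -> [39, 3, -5, -16, -20, -20, -26]
  [10, 27, 42, -47, 28, 45, -5, -39, 3] -> [3, -39, -5, 45, 28, -47, 42, 27, 10] -> [45, 42, 28, 27, 10, 3, -5, -39, -47] -> [53, 50, 36, 35, 18, 11, 3, -31, -39]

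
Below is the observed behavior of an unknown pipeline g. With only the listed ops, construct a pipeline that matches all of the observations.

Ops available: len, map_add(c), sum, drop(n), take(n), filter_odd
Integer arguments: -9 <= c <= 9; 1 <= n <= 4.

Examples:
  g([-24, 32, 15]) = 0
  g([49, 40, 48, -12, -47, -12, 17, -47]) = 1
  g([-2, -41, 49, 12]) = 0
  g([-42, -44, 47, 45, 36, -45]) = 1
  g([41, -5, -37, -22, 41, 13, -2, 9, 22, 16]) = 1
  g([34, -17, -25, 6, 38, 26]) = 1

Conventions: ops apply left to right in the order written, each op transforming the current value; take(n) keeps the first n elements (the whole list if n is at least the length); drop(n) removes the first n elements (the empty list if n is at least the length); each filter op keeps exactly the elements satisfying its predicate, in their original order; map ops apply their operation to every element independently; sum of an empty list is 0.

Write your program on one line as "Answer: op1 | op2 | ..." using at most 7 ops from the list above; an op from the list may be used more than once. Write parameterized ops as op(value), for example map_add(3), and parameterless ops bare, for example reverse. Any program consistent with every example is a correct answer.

drop(1) | drop(4) | map_add(-7) | take(1) | map_add(2) | len

Check, running the answer program on each example:
  [-24, 32, 15] -> [32, 15] -> [] -> [] -> [] -> [] -> 0
  [49, 40, 48, -12, -47, -12, 17, -47] -> [40, 48, -12, -47, -12, 17, -47] -> [-12, 17, -47] -> [-19, 10, -54] -> [-19] -> [-17] -> 1
  [-2, -41, 49, 12] -> [-41, 49, 12] -> [] -> [] -> [] -> [] -> 0
  [-42, -44, 47, 45, 36, -45] -> [-44, 47, 45, 36, -45] -> [-45] -> [-52] -> [-52] -> [-50] -> 1
  [41, -5, -37, -22, 41, 13, -2, 9, 22, 16] -> [-5, -37, -22, 41, 13, -2, 9, 22, 16] -> [13, -2, 9, 22, 16] -> [6, -9, 2, 15, 9] -> [6] -> [8] -> 1
  [34, -17, -25, 6, 38, 26] -> [-17, -25, 6, 38, 26] -> [26] -> [19] -> [19] -> [21] -> 1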